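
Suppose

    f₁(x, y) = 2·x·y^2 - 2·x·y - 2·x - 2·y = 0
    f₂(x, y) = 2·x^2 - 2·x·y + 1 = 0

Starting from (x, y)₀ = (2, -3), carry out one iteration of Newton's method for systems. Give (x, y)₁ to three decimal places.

At (2, -3): F = (50.000, 21.000).
Jacobian J = [[2·y^2 - 2·y - 2, 4·x·y - 2·x - 2], [4·x - 2·y, -2·x]].
At the point, J = [[22.000, -30.000], [14.000, -4.000]] (det J = 332.000).
Solving J·Δ = −F gives Δ = (-1.295, 0.717).
Then the next iterate is (x, y)₁ = (0.705, -2.283).

(0.705, -2.283)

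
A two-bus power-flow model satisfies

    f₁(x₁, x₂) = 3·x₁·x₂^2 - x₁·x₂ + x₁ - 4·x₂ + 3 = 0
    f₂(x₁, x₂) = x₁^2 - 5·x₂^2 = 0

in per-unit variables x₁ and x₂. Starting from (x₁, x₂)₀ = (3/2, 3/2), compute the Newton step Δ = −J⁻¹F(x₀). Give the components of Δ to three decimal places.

At (3/2, 3/2): F = (6.375, -9.000).
Jacobian J = [[3·x₂^2 - x₂ + 1, 6·x₁·x₂ - x₁ - 4], [2·x₁, -10·x₂]].
At the point, J = [[6.250, 8.000], [3.000, -15.000]] (det J = -117.750).
Solving J·Δ = −F gives Δ = (-0.201, -0.640).

(-0.201, -0.640)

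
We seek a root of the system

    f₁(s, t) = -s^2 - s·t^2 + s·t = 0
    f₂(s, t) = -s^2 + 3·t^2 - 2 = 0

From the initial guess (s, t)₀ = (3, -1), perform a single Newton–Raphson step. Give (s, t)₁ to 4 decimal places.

(1.4118, -0.7451)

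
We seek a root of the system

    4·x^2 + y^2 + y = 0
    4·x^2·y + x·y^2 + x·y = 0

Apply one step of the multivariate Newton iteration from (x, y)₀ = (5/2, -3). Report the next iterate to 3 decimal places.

At (5/2, -3): F = (31.000, -60.000).
Jacobian J = [[8·x, 2·y + 1], [8·x·y + y^2 + y, 4·x^2 + 2·x·y + x]].
At the point, J = [[20.000, -5.000], [-54.000, 12.500]] (det J = -20.000).
Solving J·Δ = −F gives Δ = (4.375, 23.700).
Then the next iterate is (x, y)₁ = (6.875, 20.700).

(6.875, 20.700)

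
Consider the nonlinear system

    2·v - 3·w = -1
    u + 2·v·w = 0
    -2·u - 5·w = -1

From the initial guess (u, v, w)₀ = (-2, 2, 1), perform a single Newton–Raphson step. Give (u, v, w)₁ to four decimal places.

At (-2, 2, 1): F = (2.0000, 2.0000, 0.0000).
Jacobian J = [[0, 2, -3], [1, 2·w, 2·v], [-2, 0, -5]].
At the point, J = [[0.0000, 2.0000, -3.0000], [1.0000, 2.0000, 4.0000], [-2.0000, 0.0000, -5.0000]] (det J = -18.0000).
Solving J·Δ = −F gives Δ = (0.0000, -1.0000, 0.0000).
Then the next iterate is (u, v, w)₁ = (-2.0000, 1.0000, 1.0000).

(-2.0000, 1.0000, 1.0000)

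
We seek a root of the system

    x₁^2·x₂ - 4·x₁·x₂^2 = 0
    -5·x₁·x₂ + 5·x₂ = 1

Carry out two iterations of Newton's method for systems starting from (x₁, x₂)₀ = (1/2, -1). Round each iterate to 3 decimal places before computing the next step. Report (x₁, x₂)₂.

At (1/2, -1): F = (-2.250, -3.500).
Jacobian J = [[2·x₁·x₂ - 4·x₂^2, x₁^2 - 8·x₁·x₂], [-5·x₂, -5·x₁ + 5]].
At the point, J = [[-5.000, 4.250], [5.000, 2.500]] (det J = -33.750).
Solving J·Δ = −F gives Δ = (0.274, 0.852).
Then the next iterate is (x₁, x₂)₁ = (0.774, -0.148).
Round to (0.774, -0.148) and repeat: F = (-0.15648, -1.16724), J = [[-0.31672, 1.51549], [0.740, 1.130]].
Δ = (1.076, 0.328), so (x₁, x₂)₂ = (1.850, 0.180).

(1.850, 0.180)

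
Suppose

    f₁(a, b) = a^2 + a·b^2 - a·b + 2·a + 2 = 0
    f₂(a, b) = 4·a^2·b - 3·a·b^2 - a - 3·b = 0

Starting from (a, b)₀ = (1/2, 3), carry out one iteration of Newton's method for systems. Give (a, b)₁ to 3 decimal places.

At (1/2, 3): F = (6.250, -20.000).
Jacobian J = [[2·a + b^2 - b + 2, 2·a·b - a], [8·a·b - 3·b^2 - 1, 4·a^2 - 6·a·b - 3]].
At the point, J = [[9.000, 2.500], [-16.000, -11.000]] (det J = -59.000).
Solving J·Δ = −F gives Δ = (-0.318, -1.356).
Then the next iterate is (a, b)₁ = (0.182, 1.644).

(0.182, 1.644)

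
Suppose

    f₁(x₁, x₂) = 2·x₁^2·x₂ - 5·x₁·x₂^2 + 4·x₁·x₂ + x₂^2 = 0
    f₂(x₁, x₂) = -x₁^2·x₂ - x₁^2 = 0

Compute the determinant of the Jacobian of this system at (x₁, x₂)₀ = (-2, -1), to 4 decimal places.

J = [[4·x₁·x₂ - 5·x₂^2 + 4·x₂, 2·x₁^2 - 10·x₁·x₂ + 4·x₁ + 2·x₂], [-2·x₁·x₂ - 2·x₁, -x₁^2]].
At the point, J = [[-1.0000, -22.0000], [0.0000, -4.0000]].
det J = 4.0000.

4.0000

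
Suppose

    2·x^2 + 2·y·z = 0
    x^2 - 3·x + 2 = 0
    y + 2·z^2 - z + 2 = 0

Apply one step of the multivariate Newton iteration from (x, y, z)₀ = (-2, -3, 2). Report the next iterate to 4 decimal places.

At (-2, -3, 2): F = (-4.0000, 12.0000, 5.0000).
Jacobian J = [[4·x, 2·z, 2·y], [2·x - 3, 0, 0], [0, 1, 4·z - 1]].
At the point, J = [[-8.0000, 4.0000, -6.0000], [-7.0000, 0.0000, 0.0000], [0.0000, 1.0000, 7.0000]] (det J = 238.0000).
Solving J·Δ = −F gives Δ = (1.7143, 2.7647, -1.1092).
Then the next iterate is (x, y, z)₁ = (-0.2857, -0.2353, 0.8908).

(-0.2857, -0.2353, 0.8908)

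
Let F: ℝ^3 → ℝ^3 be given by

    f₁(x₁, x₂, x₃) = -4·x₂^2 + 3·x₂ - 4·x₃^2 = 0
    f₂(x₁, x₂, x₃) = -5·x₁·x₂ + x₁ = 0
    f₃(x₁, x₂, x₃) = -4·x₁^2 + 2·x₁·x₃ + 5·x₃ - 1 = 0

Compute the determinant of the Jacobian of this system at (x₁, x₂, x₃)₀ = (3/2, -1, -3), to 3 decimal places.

-3768.000

J = [[0, -8·x₂ + 3, -8·x₃], [-5·x₂ + 1, -5·x₁, 0], [-8·x₁ + 2·x₃, 0, 2·x₁ + 5]].
At the point, J = [[0.000, 11.000, 24.000], [6.000, -7.500, 0.000], [-18.000, 0.000, 8.000]].
det J = -3768.000.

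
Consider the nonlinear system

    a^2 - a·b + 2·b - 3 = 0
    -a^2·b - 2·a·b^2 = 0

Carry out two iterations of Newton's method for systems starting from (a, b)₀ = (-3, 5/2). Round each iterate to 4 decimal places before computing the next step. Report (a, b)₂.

At (-3, 5/2): F = (18.5000, 15.0000).
Jacobian J = [[2·a - b, -a + 2], [-2·a·b - 2·b^2, -a^2 - 4·a·b]].
At the point, J = [[-8.5000, 5.0000], [2.5000, 21.0000]] (det J = -191.0000).
Solving J·Δ = −F gives Δ = (1.6414, -0.9097).
Then the next iterate is (a, b)₁ = (-1.3586, 1.5903).
Round to (-1.3586, 1.5903) and repeat: F = (4.186976, 3.936580), J = [[-4.3075, 3.3586], [-0.736945, 6.796532]].
Δ = (0.5685, -0.5176), so (a, b)₂ = (-0.7901, 1.0727).

(-0.7901, 1.0727)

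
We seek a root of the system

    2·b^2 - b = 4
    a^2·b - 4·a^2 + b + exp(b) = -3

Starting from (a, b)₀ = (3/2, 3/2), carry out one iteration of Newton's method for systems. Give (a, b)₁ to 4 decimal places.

(2.1537, 1.7000)

At (3/2, 3/2): F = (-1.0000, 3.356689).
Jacobian J = [[0, 4·b - 1], [2·a·b - 8·a, a^2 + exp(b) + 1]].
At the point, J = [[0.0000, 5.0000], [-7.5000, 7.731689]] (det J = 37.5000).
Solving J·Δ = −F gives Δ = (0.6537, 0.2000).
Then the next iterate is (a, b)₁ = (2.1537, 1.7000).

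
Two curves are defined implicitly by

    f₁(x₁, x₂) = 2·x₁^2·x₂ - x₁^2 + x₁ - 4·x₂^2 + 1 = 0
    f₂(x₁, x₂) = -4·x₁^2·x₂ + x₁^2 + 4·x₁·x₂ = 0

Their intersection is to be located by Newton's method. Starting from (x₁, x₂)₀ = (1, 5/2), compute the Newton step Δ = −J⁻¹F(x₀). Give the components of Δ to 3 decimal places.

At (1, 5/2): F = (-19.000, 1.000).
Jacobian J = [[4·x₁·x₂ - 2·x₁ + 1, 2·x₁^2 - 8·x₂], [-8·x₁·x₂ + 2·x₁ + 4·x₂, -4·x₁^2 + 4·x₁]].
At the point, J = [[9.000, -18.000], [-8.000, 0.000]] (det J = -144.000).
Solving J·Δ = −F gives Δ = (0.125, -0.993).

(0.125, -0.993)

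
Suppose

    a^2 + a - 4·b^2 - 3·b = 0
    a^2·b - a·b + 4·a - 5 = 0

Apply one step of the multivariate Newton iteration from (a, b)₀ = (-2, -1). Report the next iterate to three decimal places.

At (-2, -1): F = (1.000, -19.000).
Jacobian J = [[2·a + 1, -8·b - 3], [2·a·b - b + 4, a^2 - a]].
At the point, J = [[-3.000, 5.000], [9.000, 6.000]] (det J = -63.000).
Solving J·Δ = −F gives Δ = (1.603, 0.762).
Then the next iterate is (a, b)₁ = (-0.397, -0.238).

(-0.397, -0.238)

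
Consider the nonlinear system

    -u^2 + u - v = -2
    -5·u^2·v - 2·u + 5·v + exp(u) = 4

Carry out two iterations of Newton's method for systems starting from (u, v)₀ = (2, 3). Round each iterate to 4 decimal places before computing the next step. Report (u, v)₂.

(2.0225, -0.0605)

At (2, 3): F = (-3.0000, -45.610944).
Jacobian J = [[-2·u + 1, -1], [-10·u·v + exp(u) - 2, -5·u^2 + 5]].
At the point, J = [[-3.0000, -1.0000], [-54.610944, -15.0000]] (det J = -9.610944).
Solving J·Δ = −F gives Δ = (-0.0636, -2.8093).
Then the next iterate is (u, v)₁ = (1.9364, 0.1907).
Round to (1.9364, 0.1907) and repeat: F = (-0.003945, -3.560842), J = [[-2.8728, -1.0000], [1.241030, -13.748225]].
Δ = (0.0861, -0.2512), so (u, v)₂ = (2.0225, -0.0605).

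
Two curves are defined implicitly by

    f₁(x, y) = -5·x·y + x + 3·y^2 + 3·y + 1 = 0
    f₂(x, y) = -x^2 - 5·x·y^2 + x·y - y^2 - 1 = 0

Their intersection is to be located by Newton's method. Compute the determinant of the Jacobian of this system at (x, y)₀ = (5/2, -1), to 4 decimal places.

J = [[-5·y + 1, -5·x + 6·y + 3], [-2·x - 5·y^2 + y, -10·x·y + x - 2·y]].
At the point, J = [[6.0000, -15.5000], [-11.0000, 29.5000]].
det J = 6.5000.

6.5000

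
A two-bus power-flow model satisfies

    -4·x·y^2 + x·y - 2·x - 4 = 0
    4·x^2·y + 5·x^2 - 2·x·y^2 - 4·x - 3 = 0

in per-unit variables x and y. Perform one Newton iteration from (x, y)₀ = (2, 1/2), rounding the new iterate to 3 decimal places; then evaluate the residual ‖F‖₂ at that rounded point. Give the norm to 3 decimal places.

At (2, 1/2): F = (-9.000, 16.000).
Jacobian J = [[-4·y^2 + y - 2, -8·x·y + x], [8·x·y + 10·x - 2·y^2 - 4, 4·x^2 - 4·x·y]].
At the point, J = [[-2.500, -6.000], [23.500, 12.000]] (det J = 111.000).
Solving J·Δ = −F gives Δ = (0.108, -1.545).
Then the next iterate is (x, y)₁ = (2.108, -1.045).
Re-evaluating at (2.108, -1.045): F = (-19.62681, -12.39217), so ‖F‖₂ = 23.212.

23.212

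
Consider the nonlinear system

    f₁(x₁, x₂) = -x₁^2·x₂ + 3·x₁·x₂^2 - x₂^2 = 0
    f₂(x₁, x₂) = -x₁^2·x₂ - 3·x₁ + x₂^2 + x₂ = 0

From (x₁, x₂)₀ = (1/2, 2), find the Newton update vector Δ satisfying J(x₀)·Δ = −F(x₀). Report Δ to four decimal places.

At (1/2, 2): F = (1.5000, 4.0000).
Jacobian J = [[-2·x₁·x₂ + 3·x₂^2, -x₁^2 + 6·x₁·x₂ - 2·x₂], [-2·x₁·x₂ - 3, -x₁^2 + 2·x₂ + 1]].
At the point, J = [[10.0000, 1.7500], [-5.0000, 4.7500]] (det J = 56.2500).
Solving J·Δ = −F gives Δ = (-0.0022, -0.8444).

(-0.0022, -0.8444)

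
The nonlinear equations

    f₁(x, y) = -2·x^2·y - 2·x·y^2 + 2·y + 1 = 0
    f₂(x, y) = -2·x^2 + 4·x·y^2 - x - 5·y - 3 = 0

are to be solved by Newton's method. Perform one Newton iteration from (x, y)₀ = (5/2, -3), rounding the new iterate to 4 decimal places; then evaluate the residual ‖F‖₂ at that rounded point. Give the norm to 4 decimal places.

25.4768

At (5/2, -3): F = (-12.5000, 87.0000).
Jacobian J = [[-4·x·y - 2·y^2, -2·x^2 - 4·x·y + 2], [-4·x + 4·y^2 - 1, 8·x·y - 5]].
At the point, J = [[12.0000, 19.5000], [25.0000, -65.0000]] (det J = -1267.5000).
Solving J·Δ = −F gives Δ = (-0.6974, 1.0702).
Then the next iterate is (x, y)₁ = (1.8026, -1.9298).
Re-evaluating at (1.8026, -1.9298): F = (-3.744570, 25.200119), so ‖F‖₂ = 25.4768.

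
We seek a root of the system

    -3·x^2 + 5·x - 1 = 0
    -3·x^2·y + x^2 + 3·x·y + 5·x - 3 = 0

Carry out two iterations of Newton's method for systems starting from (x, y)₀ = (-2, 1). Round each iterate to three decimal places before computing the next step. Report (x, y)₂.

(-0.029, -0.167)

At (-2, 1): F = (-23.000, -27.000).
Jacobian J = [[-6·x + 5, 0], [-6·x·y + 2·x + 3·y + 5, -3·x^2 + 3·x]].
At the point, J = [[17.000, 0.000], [16.000, -18.000]] (det J = -306.000).
Solving J·Δ = −F gives Δ = (1.353, -0.297).
Then the next iterate is (x, y)₁ = (-0.647, 0.703).
Round to (-0.647, 0.703) and repeat: F = (-5.49083, -8.06376), J = [[8.882, 0.000], [8.54405, -3.19683]].
Δ = (0.618, -0.870), so (x, y)₂ = (-0.029, -0.167).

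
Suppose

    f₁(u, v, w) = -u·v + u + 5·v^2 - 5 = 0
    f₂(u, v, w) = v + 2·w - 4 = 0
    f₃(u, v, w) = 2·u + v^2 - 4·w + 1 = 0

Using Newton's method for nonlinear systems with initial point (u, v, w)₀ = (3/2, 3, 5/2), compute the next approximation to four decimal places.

(1.2603, 1.6849, 1.1575)

At (3/2, 3, 5/2): F = (37.0000, 4.0000, 3.0000).
Jacobian J = [[-v + 1, -u + 10·v, 0], [0, 1, 2], [2, 2·v, -4]].
At the point, J = [[-2.0000, 28.5000, 0.0000], [0.0000, 1.0000, 2.0000], [2.0000, 6.0000, -4.0000]] (det J = 146.0000).
Solving J·Δ = −F gives Δ = (-0.2397, -1.3151, -1.3425).
Then the next iterate is (u, v, w)₁ = (1.2603, 1.6849, 1.1575).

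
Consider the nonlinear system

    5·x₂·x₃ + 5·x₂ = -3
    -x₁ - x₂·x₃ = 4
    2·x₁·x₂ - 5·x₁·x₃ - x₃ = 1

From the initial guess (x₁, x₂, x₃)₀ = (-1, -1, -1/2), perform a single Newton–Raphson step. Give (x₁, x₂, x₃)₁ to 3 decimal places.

(0.200, 3.600, 1.900)

At (-1, -1, -1/2): F = (0.500, -3.500, -1.000).
Jacobian J = [[0, 5·x₃ + 5, 5·x₂], [-1, -x₃, -x₂], [2·x₂ - 5·x₃, 2·x₁, -5·x₁ - 1]].
At the point, J = [[0.000, 2.500, -5.000], [-1.000, 0.500, 1.000], [0.500, -2.000, 4.000]] (det J = 2.500).
Solving J·Δ = −F gives Δ = (1.200, 4.600, 2.400).
Then the next iterate is (x₁, x₂, x₃)₁ = (0.200, 3.600, 1.900).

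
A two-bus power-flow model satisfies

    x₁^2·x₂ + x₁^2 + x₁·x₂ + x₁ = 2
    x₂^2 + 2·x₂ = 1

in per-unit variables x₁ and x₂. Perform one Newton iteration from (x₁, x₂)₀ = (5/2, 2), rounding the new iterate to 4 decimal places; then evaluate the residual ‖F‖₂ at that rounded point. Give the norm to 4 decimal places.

6.7155

At (5/2, 2): F = (24.2500, 7.0000).
Jacobian J = [[2·x₁·x₂ + 2·x₁ + x₂ + 1, x₁^2 + x₁], [0, 2·x₂ + 2]].
At the point, J = [[18.0000, 8.7500], [0.0000, 6.0000]] (det J = 108.0000).
Solving J·Δ = −F gives Δ = (-0.7801, -1.1667).
Then the next iterate is (x₁, x₂)₁ = (1.7199, 0.8333).
Re-evaluating at (1.7199, 0.8333): F = (6.576097, 1.360989), so ‖F‖₂ = 6.7155.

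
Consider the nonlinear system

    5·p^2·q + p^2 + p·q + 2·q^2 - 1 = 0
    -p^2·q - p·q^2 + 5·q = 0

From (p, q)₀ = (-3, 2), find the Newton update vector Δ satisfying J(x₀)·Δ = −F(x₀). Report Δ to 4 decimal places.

(0.6579, -1.1579)

At (-3, 2): F = (100.0000, 4.0000).
Jacobian J = [[10·p·q + 2·p + q, 5·p^2 + p + 4·q], [-2·p·q - q^2, -p^2 - 2·p·q + 5]].
At the point, J = [[-64.0000, 50.0000], [8.0000, 8.0000]] (det J = -912.0000).
Solving J·Δ = −F gives Δ = (0.6579, -1.1579).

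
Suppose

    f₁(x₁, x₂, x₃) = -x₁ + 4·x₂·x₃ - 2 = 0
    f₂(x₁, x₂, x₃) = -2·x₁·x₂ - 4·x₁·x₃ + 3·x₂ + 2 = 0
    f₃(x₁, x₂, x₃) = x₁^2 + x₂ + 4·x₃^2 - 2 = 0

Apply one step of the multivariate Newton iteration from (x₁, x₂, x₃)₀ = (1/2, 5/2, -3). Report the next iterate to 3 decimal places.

(-0.540, 1.069, -1.572)

At (1/2, 5/2, -3): F = (-32.500, 13.000, 36.750).
Jacobian J = [[-1, 4·x₃, 4·x₂], [-2·x₂ - 4·x₃, -2·x₁ + 3, -4·x₁], [2·x₁, 1, 8·x₃]].
At the point, J = [[-1.000, -12.000, 10.000], [7.000, 2.000, -2.000], [1.000, 1.000, -24.000]] (det J = -1896.000).
Solving J·Δ = −F gives Δ = (-1.040, -1.431, 1.428).
Then the next iterate is (x₁, x₂, x₃)₁ = (-0.540, 1.069, -1.572).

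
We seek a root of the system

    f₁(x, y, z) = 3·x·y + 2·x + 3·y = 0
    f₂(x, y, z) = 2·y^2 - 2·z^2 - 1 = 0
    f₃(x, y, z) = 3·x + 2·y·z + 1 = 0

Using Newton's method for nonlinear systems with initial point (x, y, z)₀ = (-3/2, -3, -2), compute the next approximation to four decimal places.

(-1.5353, -1.8351, -1.3776)

At (-3/2, -3, -2): F = (1.5000, 9.0000, 8.5000).
Jacobian J = [[3·y + 2, 3·x + 3, 0], [0, 4·y, -4·z], [3, 2·z, 2·y]].
At the point, J = [[-7.0000, -1.5000, 0.0000], [0.0000, -12.0000, 8.0000], [3.0000, -4.0000, -6.0000]] (det J = -764.0000).
Solving J·Δ = −F gives Δ = (-0.0353, 1.1649, 0.6224).
Then the next iterate is (x, y, z)₁ = (-1.5353, -1.8351, -1.3776).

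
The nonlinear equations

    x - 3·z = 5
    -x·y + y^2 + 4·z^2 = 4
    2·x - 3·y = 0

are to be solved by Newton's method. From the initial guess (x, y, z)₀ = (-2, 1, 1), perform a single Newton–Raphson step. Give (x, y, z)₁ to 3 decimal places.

(5.615, 3.744, 0.205)

At (-2, 1, 1): F = (-10.000, 3.000, -7.000).
Jacobian J = [[1, 0, -3], [-y, -x + 2·y, 8·z], [2, -3, 0]].
At the point, J = [[1.000, 0.000, -3.000], [-1.000, 4.000, 8.000], [2.000, -3.000, 0.000]] (det J = 39.000).
Solving J·Δ = −F gives Δ = (7.615, 2.744, -0.795).
Then the next iterate is (x, y, z)₁ = (5.615, 3.744, 0.205).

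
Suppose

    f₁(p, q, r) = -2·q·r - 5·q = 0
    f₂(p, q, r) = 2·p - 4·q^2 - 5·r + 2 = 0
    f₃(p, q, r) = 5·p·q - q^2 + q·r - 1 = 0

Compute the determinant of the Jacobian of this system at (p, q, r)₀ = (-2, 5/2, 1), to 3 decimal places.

J = [[0, -2·r - 5, -2·q], [2, -8·q, -5], [5·q, 5·p - 2·q + r, q]].
At the point, J = [[0.000, -7.000, -5.000], [2.000, -20.000, -5.000], [12.500, -14.000, 2.500]].
det J = -637.500.

-637.500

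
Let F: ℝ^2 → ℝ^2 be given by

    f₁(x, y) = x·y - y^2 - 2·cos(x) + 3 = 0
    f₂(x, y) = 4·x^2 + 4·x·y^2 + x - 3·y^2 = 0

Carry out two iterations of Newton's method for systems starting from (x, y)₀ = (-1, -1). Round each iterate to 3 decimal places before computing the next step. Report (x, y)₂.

At (-1, -1): F = (1.91940, -4.000).
Jacobian J = [[y + 2·sin(x), x - 2·y], [8·x + 4·y^2 + 1, 8·x·y - 6·y]].
At the point, J = [[-2.68294, 1.000], [-3.000, 14.000]] (det J = -34.56119).
Solving J·Δ = −F gives Δ = (0.893, 0.477).
Then the next iterate is (x, y)₁ = (-0.107, -0.523).
Round to (-0.107, -0.523) and repeat: F = (0.79387, -0.99886), J = [[-0.73659, 0.939], [1.23812, 3.58569]].
Δ = (0.995, -0.065), so (x, y)₂ = (0.888, -0.588).

(0.888, -0.588)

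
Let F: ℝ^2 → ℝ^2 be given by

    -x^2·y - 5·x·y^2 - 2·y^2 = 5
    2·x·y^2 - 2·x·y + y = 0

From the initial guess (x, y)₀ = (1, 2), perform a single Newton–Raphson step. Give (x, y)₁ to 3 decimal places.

(-0.365, 1.923)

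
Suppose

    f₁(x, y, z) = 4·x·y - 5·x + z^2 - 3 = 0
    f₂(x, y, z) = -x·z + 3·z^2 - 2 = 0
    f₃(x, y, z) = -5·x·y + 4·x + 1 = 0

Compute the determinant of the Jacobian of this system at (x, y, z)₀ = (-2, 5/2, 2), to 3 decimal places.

J = [[4·y - 5, 4·x, 2·z], [-z, 0, -x + 6·z], [-5·y + 4, -5·x, 0]].
At the point, J = [[5.000, -8.000, 4.000], [-2.000, 0.000, 14.000], [-8.500, 10.000, 0.000]].
det J = 172.000.

172.000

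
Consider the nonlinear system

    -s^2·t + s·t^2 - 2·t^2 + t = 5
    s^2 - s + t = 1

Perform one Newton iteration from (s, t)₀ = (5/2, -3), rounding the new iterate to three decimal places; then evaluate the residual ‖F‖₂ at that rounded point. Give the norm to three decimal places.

At (5/2, -3): F = (15.250, -0.250).
Jacobian J = [[-2·s·t + t^2, -s^2 + 2·s·t - 4·t + 1], [2·s - 1, 1]].
At the point, J = [[24.000, -8.250], [4.000, 1.000]] (det J = 57.000).
Solving J·Δ = −F gives Δ = (-0.231, 1.175).
Then the next iterate is (s, t)₁ = (2.269, -1.825).
Re-evaluating at (2.269, -1.825): F = (3.46670, 0.05436), so ‖F‖₂ = 3.467.

3.467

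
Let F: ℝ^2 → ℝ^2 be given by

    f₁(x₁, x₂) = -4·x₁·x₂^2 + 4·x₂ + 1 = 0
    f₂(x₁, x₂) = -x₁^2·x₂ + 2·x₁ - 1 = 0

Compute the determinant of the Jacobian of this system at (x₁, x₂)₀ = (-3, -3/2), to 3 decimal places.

J = [[-4·x₂^2, -8·x₁·x₂ + 4], [-2·x₁·x₂ + 2, -x₁^2]].
At the point, J = [[-9.000, -32.000], [-7.000, -9.000]].
det J = -143.000.

-143.000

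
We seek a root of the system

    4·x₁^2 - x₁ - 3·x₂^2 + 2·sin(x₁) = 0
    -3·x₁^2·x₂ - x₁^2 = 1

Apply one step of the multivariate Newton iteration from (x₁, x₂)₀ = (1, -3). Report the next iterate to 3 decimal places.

(0.811, -1.675)

At (1, -3): F = (-22.31706, 7.000).
Jacobian J = [[8·x₁ + 2·cos(x₁) - 1, -6·x₂], [-6·x₁·x₂ - 2·x₁, -3·x₁^2]].
At the point, J = [[8.08060, 18.000], [16.000, -3.000]] (det J = -312.24181).
Solving J·Δ = −F gives Δ = (-0.189, 1.325).
Then the next iterate is (x₁, x₂)₁ = (0.811, -1.675).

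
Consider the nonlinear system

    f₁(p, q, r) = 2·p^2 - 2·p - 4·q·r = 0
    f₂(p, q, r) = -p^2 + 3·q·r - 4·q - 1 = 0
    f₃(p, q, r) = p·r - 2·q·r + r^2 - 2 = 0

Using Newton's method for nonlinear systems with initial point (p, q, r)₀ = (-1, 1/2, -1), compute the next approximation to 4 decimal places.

At (-1, 1/2, -1): F = (6.0000, -5.5000, 1.0000).
Jacobian J = [[4·p - 2, -4·r, -4·q], [-2·p, 3·r - 4, 3·q], [r, -2·r, p - 2·q + 2·r]].
At the point, J = [[-6.0000, 4.0000, -2.0000], [2.0000, -7.0000, 1.5000], [-1.0000, 2.0000, -4.0000]] (det J = -118.0000).
Solving J·Δ = −F gives Δ = (0.6441, -0.6525, -0.2373).
Then the next iterate is (p, q, r)₁ = (-0.3559, -0.1525, -1.2373).

(-0.3559, -0.1525, -1.2373)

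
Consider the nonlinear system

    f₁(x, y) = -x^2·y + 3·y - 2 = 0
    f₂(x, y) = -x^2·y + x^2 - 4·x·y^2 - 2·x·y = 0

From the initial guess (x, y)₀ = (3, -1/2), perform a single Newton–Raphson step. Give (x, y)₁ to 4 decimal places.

(1.2667, -1.2000)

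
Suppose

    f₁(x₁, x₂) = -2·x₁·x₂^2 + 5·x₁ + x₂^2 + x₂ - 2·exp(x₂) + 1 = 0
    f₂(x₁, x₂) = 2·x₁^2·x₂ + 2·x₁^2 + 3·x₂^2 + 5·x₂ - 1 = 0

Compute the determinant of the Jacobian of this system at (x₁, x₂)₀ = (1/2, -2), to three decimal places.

J = [[-2·x₂^2 + 5, -4·x₁·x₂ + 2·x₂ - 2·exp(x₂) + 1], [4·x₁·x₂ + 4·x₁, 2·x₁^2 + 6·x₂ + 5]].
At the point, J = [[-3.000, 0.72933], [-2.000, -6.500]].
det J = 20.959.

20.959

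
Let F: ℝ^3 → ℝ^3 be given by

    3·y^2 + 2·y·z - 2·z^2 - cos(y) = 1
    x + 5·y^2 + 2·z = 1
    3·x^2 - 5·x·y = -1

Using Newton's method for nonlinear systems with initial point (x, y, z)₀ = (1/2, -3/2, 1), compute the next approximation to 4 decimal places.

(0.1497, -0.7714, 0.2646)

At (1/2, -3/2, 1): F = (0.679263, 12.7500, 5.5000).
Jacobian J = [[0, 6·y + 2·z + sin(y), 2·y - 4·z], [1, 10·y, 2], [6·x - 5·y, -5·x, 0]].
At the point, J = [[0.0000, -7.997495, -7.0000], [1.0000, -15.0000, 2.0000], [10.5000, -2.5000, 0.0000]] (det J = -1252.947395).
Solving J·Δ = −F gives Δ = (-0.3503, 0.7286, -0.7354).
Then the next iterate is (x, y, z)₁ = (0.1497, -0.7714, 0.2646).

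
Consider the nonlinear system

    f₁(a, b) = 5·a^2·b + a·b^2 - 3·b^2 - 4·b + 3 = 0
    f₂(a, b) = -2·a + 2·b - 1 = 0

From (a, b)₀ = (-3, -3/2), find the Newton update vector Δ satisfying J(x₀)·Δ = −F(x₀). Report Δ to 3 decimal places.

At (-3, -3/2): F = (-72.000, 2.000).
Jacobian J = [[10·a·b + b^2, 5·a^2 + 2·a·b - 6·b - 4], [-2, 2]].
At the point, J = [[47.250, 59.000], [-2.000, 2.000]] (det J = 212.500).
Solving J·Δ = −F gives Δ = (1.233, 0.233).

(1.233, 0.233)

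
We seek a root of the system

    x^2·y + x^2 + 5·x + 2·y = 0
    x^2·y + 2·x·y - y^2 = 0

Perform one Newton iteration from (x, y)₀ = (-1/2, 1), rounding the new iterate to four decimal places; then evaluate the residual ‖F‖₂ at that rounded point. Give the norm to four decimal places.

0.5418

At (-1/2, 1): F = (0.0000, -1.7500).
Jacobian J = [[2·x·y + 2·x + 5, x^2 + 2], [2·x·y + 2·y, x^2 + 2·x - 2·y]].
At the point, J = [[3.0000, 2.2500], [1.0000, -2.7500]] (det J = -10.5000).
Solving J·Δ = −F gives Δ = (0.3750, -0.5000).
Then the next iterate is (x, y)₁ = (-0.1250, 0.5000).
Re-evaluating at (-0.1250, 0.5000): F = (0.398438, -0.367188), so ‖F‖₂ = 0.5418.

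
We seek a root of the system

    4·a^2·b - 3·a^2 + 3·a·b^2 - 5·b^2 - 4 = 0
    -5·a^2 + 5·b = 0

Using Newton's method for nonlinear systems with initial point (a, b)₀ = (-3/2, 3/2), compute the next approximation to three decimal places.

At (-3/2, 3/2): F = (-18.625, -3.750).
Jacobian J = [[8·a·b - 6·a + 3·b^2, 4·a^2 + 6·a·b - 10·b], [-10·a, 5]].
At the point, J = [[-2.250, -19.500], [15.000, 5.000]] (det J = 281.250).
Solving J·Δ = −F gives Δ = (0.591, -1.023).
Then the next iterate is (a, b)₁ = (-0.909, 0.477).

(-0.909, 0.477)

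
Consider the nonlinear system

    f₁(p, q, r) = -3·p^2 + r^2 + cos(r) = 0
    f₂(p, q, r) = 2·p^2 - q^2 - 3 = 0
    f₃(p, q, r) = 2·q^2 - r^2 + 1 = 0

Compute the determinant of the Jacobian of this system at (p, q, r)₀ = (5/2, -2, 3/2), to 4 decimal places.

19.7996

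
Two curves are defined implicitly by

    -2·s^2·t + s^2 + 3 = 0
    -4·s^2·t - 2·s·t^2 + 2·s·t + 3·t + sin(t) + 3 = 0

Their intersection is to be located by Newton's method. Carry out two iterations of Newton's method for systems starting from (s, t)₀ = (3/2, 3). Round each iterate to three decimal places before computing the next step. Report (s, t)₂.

(1.430, 0.918)

At (3/2, 3): F = (-8.250, -32.85888).
Jacobian J = [[-4·s·t + 2·s, -2·s^2], [-8·s·t - 2·t^2 + 2·t, -4·s^2 - 4·s·t + 2·s + cos(t) + 3]].
At the point, J = [[-15.000, -4.500], [-48.000, -21.98999]] (det J = 113.84989).
Solving J·Δ = −F gives Δ = (-0.295, -0.851).
Then the next iterate is (s, t)₁ = (1.205, 2.149).
Round to (1.205, 2.149) and repeat: F = (-1.78878, -8.14794), J = [[-7.94818, -2.90405], [-25.65476, -11.30280]].
Δ = (0.225, -1.231), so (s, t)₂ = (1.430, 0.918).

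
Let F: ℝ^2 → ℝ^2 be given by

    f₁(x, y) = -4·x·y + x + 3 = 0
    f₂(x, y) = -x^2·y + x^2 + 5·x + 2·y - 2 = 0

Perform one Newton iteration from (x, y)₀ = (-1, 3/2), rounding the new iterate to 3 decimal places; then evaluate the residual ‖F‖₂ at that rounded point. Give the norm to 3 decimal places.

3.399

At (-1, 3/2): F = (8.000, -4.500).
Jacobian J = [[-4·y + 1, -4·x], [-2·x·y + 2·x + 5, -x^2 + 2]].
At the point, J = [[-5.000, 4.000], [6.000, 1.000]] (det J = -29.000).
Solving J·Δ = −F gives Δ = (0.897, -0.879).
Then the next iterate is (x, y)₁ = (-0.103, 0.621).
Re-evaluating at (-0.103, 0.621): F = (3.15285, -1.26898), so ‖F‖₂ = 3.399.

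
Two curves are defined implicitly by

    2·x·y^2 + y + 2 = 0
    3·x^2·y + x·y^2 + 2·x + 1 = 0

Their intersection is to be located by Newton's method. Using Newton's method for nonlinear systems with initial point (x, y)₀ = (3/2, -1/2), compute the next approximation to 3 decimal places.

At (3/2, -1/2): F = (2.250, 1.000).
Jacobian J = [[2·y^2, 4·x·y + 1], [6·x·y + y^2 + 2, 3·x^2 + 2·x·y]].
At the point, J = [[0.500, -2.000], [-2.250, 5.250]] (det J = -1.875).
Solving J·Δ = −F gives Δ = (7.367, 2.967).
Then the next iterate is (x, y)₁ = (8.867, 2.467).

(8.867, 2.467)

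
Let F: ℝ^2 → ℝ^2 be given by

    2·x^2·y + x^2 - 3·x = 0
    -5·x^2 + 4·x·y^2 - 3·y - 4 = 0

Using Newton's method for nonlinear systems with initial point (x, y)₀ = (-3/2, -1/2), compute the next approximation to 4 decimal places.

(-0.4861, -0.8241)

At (-3/2, -1/2): F = (4.5000, -15.2500).
Jacobian J = [[4·x·y + 2·x - 3, 2·x^2], [-10·x + 4·y^2, 8·x·y - 3]].
At the point, J = [[-3.0000, 4.5000], [16.0000, 3.0000]] (det J = -81.0000).
Solving J·Δ = −F gives Δ = (1.0139, -0.3241).
Then the next iterate is (x, y)₁ = (-0.4861, -0.8241).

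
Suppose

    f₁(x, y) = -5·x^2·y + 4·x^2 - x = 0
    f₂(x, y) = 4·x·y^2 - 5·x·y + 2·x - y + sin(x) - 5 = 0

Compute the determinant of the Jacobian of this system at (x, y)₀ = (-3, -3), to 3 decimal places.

-7549.550

J = [[-10·x·y + 8·x - 1, -5·x^2], [4·y^2 - 5·y + cos(x) + 2, 8·x·y - 5·x - 1]].
At the point, J = [[-115.000, -45.000], [52.01001, 86.000]].
det J = -7549.550.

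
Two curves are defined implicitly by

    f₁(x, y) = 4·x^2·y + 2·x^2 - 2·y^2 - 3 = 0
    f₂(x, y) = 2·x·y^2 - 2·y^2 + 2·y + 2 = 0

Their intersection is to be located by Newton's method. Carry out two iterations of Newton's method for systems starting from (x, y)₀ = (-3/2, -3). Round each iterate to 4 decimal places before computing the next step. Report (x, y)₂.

(0.0220, -1.3013)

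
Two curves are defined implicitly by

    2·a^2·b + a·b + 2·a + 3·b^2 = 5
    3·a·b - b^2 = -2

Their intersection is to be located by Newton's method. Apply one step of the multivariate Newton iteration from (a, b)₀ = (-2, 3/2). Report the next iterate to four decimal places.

(-10.6667, -3.8611)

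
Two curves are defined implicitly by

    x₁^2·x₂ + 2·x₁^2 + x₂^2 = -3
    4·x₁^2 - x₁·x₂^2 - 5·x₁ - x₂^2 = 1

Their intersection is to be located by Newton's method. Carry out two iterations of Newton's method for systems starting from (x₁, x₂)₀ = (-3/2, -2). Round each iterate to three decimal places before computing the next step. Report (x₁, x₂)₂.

At (-3/2, -2): F = (7.000, 17.500).
Jacobian J = [[2·x₁·x₂ + 4·x₁, x₁^2 + 2·x₂], [8·x₁ - x₂^2 - 5, -2·x₁·x₂ - 2·x₂]].
At the point, J = [[0.000, -1.750], [-21.000, -2.000]] (det J = -36.750).
Solving J·Δ = −F gives Δ = (0.452, 4.000).
Then the next iterate is (x₁, x₂)₁ = (-1.048, 2.000).
Round to (-1.048, 2.000) and repeat: F = (11.39322, 8.82522), J = [[-8.384, 5.09830], [-17.384, 0.192]].
Δ = (0.492, -1.426), so (x₁, x₂)₂ = (-0.556, 0.574).

(-0.556, 0.574)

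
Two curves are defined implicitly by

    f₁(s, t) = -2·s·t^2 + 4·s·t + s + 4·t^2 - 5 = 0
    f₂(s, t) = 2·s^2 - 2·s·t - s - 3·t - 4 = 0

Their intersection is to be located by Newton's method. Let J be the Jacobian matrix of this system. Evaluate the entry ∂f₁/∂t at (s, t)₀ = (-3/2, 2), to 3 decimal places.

22.000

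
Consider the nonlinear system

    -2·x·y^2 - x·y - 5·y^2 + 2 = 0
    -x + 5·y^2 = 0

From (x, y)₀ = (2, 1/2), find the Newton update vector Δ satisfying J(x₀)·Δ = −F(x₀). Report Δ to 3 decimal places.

(-0.906, -0.031)

At (2, 1/2): F = (-1.250, -0.750).
Jacobian J = [[-2·y^2 - y, -4·x·y - x - 10·y], [-1, 10·y]].
At the point, J = [[-1.000, -11.000], [-1.000, 5.000]] (det J = -16.000).
Solving J·Δ = −F gives Δ = (-0.906, -0.031).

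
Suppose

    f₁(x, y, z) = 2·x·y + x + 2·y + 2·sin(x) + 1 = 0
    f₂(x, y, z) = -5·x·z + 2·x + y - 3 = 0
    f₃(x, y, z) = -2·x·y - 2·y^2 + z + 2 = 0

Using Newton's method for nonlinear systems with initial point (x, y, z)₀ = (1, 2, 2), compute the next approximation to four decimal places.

(-1.0245, 2.1569, 3.4707)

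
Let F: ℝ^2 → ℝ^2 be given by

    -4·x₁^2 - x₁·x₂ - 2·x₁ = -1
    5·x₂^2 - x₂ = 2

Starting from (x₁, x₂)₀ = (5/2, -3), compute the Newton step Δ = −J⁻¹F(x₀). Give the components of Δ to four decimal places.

(-1.3268, 1.4839)

At (5/2, -3): F = (-21.5000, 46.0000).
Jacobian J = [[-8·x₁ - x₂ - 2, -x₁], [0, 10·x₂ - 1]].
At the point, J = [[-19.0000, -2.5000], [0.0000, -31.0000]] (det J = 589.0000).
Solving J·Δ = −F gives Δ = (-1.3268, 1.4839).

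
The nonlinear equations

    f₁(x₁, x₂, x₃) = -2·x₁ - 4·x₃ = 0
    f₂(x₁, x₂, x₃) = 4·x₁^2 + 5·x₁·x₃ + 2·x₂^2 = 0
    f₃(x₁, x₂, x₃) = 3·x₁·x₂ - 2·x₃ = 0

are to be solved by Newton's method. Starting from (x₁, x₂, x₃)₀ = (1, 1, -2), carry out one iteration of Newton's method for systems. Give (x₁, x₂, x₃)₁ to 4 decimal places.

At (1, 1, -2): F = (6.0000, -4.0000, 7.0000).
Jacobian J = [[-2, 0, -4], [8·x₁ + 5·x₃, 4·x₂, 5·x₁], [3·x₂, 3·x₁, -2]].
At the point, J = [[-2.0000, 0.0000, -4.0000], [-2.0000, 4.0000, 5.0000], [3.0000, 3.0000, -2.0000]] (det J = 118.0000).
Solving J·Δ = −F gives Δ = (-0.1864, -1.0847, 1.5932).
Then the next iterate is (x₁, x₂, x₃)₁ = (0.8136, -0.0847, -0.4068).

(0.8136, -0.0847, -0.4068)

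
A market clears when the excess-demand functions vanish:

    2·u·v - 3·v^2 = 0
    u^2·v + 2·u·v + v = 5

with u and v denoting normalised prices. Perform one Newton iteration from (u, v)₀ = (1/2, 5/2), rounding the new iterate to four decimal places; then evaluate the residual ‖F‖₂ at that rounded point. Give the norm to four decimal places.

At (1/2, 5/2): F = (-16.2500, 0.6250).
Jacobian J = [[2·v, 2·u - 6·v], [2·u·v + 2·v, u^2 + 2·u + 1]].
At the point, J = [[5.0000, -14.0000], [7.5000, 2.2500]] (det J = 116.2500).
Solving J·Δ = −F gives Δ = (0.2392, -1.0753).
Then the next iterate is (u, v)₁ = (0.7392, 1.4247).
Re-evaluating at (0.7392, 1.4247): F = (-3.983034, -0.690544), so ‖F‖₂ = 4.0425.

4.0425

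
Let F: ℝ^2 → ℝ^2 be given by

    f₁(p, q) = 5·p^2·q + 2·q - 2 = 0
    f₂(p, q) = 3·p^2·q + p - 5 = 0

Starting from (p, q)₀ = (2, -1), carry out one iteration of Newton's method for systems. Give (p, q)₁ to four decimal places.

At (2, -1): F = (-24.0000, -15.0000).
Jacobian J = [[10·p·q, 5·p^2 + 2], [6·p·q + 1, 3·p^2]].
At the point, J = [[-20.0000, 22.0000], [-11.0000, 12.0000]] (det J = 2.0000).
Solving J·Δ = −F gives Δ = (-21.0000, -18.0000).
Then the next iterate is (p, q)₁ = (-19.0000, -19.0000).

(-19.0000, -19.0000)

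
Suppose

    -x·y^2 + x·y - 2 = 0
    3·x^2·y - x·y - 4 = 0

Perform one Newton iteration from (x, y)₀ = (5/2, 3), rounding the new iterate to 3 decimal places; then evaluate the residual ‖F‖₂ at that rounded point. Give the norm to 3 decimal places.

13.402

At (5/2, 3): F = (-17.000, 44.750).
Jacobian J = [[-y^2 + y, -2·x·y + x], [6·x·y - y, 3·x^2 - x]].
At the point, J = [[-6.000, -12.500], [42.000, 16.250]] (det J = 427.500).
Solving J·Δ = −F gives Δ = (-0.662, -1.042).
Then the next iterate is (x, y)₁ = (1.838, 1.958).
Re-evaluating at (1.838, 1.958): F = (-5.44765, 12.24500), so ‖F‖₂ = 13.402.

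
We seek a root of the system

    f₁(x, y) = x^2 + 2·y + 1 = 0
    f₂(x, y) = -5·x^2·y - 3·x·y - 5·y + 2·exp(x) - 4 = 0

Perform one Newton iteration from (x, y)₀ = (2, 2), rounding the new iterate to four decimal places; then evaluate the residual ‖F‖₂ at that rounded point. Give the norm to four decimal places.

At (2, 2): F = (9.0000, -51.221888).
Jacobian J = [[2·x, 2], [-10·x·y - 3·y + 2·exp(x), -5·x^2 - 3·x - 5]].
At the point, J = [[4.0000, 2.0000], [-31.221888, -31.0000]] (det J = -61.556224).
Solving J·Δ = −F gives Δ = (-2.8682, 1.2364).
Then the next iterate is (x, y)₁ = (-0.8682, 3.2364).
Re-evaluating at (-0.8682, 3.2364): F = (8.226571, -23.110586), so ‖F‖₂ = 24.5311.

24.5311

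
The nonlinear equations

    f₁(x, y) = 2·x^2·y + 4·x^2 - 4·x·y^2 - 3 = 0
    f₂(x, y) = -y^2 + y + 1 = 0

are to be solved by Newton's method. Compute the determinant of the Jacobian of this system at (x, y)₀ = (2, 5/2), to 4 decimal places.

-44.0000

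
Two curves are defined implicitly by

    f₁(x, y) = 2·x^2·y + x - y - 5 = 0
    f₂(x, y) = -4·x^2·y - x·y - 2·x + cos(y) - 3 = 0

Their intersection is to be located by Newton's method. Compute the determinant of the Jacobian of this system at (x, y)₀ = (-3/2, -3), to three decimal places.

-17.319

J = [[4·x·y + 1, 2·x^2 - 1], [-8·x·y - y - 2, -4·x^2 - x - sin(y)]].
At the point, J = [[19.000, 3.500], [-35.000, -7.35888]].
det J = -17.319.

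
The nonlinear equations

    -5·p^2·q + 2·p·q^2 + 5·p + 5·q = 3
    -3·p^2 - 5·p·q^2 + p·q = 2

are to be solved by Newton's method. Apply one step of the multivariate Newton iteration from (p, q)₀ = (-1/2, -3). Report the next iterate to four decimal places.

(-1.1098, 0.1414)

At (-1/2, -3): F = (-25.7500, 21.2500).
Jacobian J = [[-10·p·q + 2·q^2 + 5, -5·p^2 + 4·p·q + 5], [-6·p - 5·q^2 + q, -10·p·q + p]].
At the point, J = [[8.0000, 9.7500], [-45.0000, -15.5000]] (det J = 314.7500).
Solving J·Δ = −F gives Δ = (-0.6098, 3.1414).
Then the next iterate is (p, q)₁ = (-1.1098, 0.1414).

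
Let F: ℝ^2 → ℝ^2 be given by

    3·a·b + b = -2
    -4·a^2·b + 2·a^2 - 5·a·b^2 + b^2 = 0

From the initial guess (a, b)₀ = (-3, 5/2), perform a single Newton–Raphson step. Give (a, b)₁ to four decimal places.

(-1.7759, 1.3976)

At (-3, 5/2): F = (-18.0000, 28.0000).
Jacobian J = [[3·b, 3·a + 1], [-8·a·b + 4·a - 5·b^2, -4·a^2 - 10·a·b + 2·b]].
At the point, J = [[7.5000, -8.0000], [16.7500, 44.0000]] (det J = 464.0000).
Solving J·Δ = −F gives Δ = (1.2241, -1.1024).
Then the next iterate is (a, b)₁ = (-1.7759, 1.3976).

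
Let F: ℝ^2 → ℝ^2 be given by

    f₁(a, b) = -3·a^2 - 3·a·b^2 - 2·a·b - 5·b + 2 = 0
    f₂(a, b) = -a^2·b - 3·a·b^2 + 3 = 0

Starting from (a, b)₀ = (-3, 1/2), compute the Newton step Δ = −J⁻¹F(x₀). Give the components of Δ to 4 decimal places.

(-0.3333, 2.7667)

At (-3, 1/2): F = (-22.2500, 0.7500).
Jacobian J = [[-6·a - 3·b^2 - 2·b, -6·a·b - 2·a - 5], [-2·a·b - 3·b^2, -a^2 - 6·a·b]].
At the point, J = [[16.2500, 10.0000], [2.2500, 0.0000]] (det J = -22.5000).
Solving J·Δ = −F gives Δ = (-0.3333, 2.7667).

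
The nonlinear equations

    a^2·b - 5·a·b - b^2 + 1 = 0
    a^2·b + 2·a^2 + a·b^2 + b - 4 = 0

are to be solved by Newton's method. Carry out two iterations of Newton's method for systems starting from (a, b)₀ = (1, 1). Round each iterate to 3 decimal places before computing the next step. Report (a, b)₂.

(1.306, 0.199)

At (1, 1): F = (-4.000, 1.000).
Jacobian J = [[2·a·b - 5·b, a^2 - 5·a - 2·b], [2·a·b + 4·a + b^2, a^2 + 2·a·b + 1]].
At the point, J = [[-3.000, -6.000], [7.000, 4.000]] (det J = 30.000).
Solving J·Δ = −F gives Δ = (0.333, -0.833).
Then the next iterate is (a, b)₁ = (1.333, 0.167).
Round to (1.333, 0.167) and repeat: F = (0.15580, 0.05469), J = [[-0.38978, -5.22211], [5.80511, 3.22211]].
Δ = (-0.027, 0.032), so (a, b)₂ = (1.306, 0.199).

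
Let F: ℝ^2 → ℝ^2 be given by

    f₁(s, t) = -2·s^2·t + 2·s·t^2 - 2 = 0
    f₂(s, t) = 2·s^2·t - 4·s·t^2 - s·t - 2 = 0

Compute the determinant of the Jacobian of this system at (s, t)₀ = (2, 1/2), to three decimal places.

17.000

J = [[-4·s·t + 2·t^2, -2·s^2 + 4·s·t], [4·s·t - 4·t^2 - t, 2·s^2 - 8·s·t - s]].
At the point, J = [[-3.500, -4.000], [2.500, -2.000]].
det J = 17.000.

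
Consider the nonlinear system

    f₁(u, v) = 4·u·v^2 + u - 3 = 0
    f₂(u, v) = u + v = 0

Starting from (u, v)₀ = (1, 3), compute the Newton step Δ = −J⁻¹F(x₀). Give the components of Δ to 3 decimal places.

(4.769, -8.769)

At (1, 3): F = (34.000, 4.000).
Jacobian J = [[4·v^2 + 1, 8·u·v], [1, 1]].
At the point, J = [[37.000, 24.000], [1.000, 1.000]] (det J = 13.000).
Solving J·Δ = −F gives Δ = (4.769, -8.769).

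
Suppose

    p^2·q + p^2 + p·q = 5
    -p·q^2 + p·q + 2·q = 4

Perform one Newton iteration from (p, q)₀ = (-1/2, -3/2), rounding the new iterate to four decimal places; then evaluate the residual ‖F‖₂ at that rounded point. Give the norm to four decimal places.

336.8969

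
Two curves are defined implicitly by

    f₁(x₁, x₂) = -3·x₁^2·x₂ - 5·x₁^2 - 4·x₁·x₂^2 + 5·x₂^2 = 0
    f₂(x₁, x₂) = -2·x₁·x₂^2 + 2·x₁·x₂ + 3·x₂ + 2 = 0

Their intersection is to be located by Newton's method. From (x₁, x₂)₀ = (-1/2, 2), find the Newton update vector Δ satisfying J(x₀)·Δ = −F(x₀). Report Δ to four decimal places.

At (-1/2, 2): F = (25.2500, 10.0000).
Jacobian J = [[-6·x₁·x₂ - 10·x₁ - 4·x₂^2, -3·x₁^2 - 8·x₁·x₂ + 10·x₂], [-2·x₂^2 + 2·x₂, -4·x₁·x₂ + 2·x₁ + 3]].
At the point, J = [[-5.0000, 27.2500], [-4.0000, 6.0000]] (det J = 79.0000).
Solving J·Δ = −F gives Δ = (1.5316, -0.6456).

(1.5316, -0.6456)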